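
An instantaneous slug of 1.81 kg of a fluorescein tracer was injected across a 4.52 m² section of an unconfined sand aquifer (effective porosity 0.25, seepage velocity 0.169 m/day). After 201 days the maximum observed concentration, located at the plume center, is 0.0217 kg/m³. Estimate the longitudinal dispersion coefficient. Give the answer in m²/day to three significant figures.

At the plume center C_max = M/(n_e·A·√(4πDt)), so D = M²/(4πt·(n_e·A·C_max)²).
n_e·A·C_max = 0.25 × 4.52 × 0.0217 = 0.02452 kg/m.
D = 1.81²/(4π × 201 × 0.02452²) = 2.16 m²/day.

2.16 m²/day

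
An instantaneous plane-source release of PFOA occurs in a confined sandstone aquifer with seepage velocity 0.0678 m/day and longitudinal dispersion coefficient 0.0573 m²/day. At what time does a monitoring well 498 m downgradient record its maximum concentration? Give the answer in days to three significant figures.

For the 1D instantaneous-source solution, setting ∂C/∂t = 0 at fixed x gives v²t² + 2Dt − x² = 0, so t = (√(D² + v²x²) − D)/v².
√(D² + v²x²) = √(0.0573² + 0.0678² × 498²) = 33.76; v² = 0.00459684.
t = (33.76 − 0.0573)/0.00459684 = 7330 days (vs. the pure-advection estimate x/v = 7350 d).

7330 days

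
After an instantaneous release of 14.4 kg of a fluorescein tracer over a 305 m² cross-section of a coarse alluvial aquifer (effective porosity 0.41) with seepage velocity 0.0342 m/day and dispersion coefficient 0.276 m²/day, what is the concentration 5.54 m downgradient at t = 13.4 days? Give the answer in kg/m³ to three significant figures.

For an instantaneous plane source, C(x,t) = M/(n_e·A·√(4πDt)) · exp(−(x−vt)²/(4Dt)), with n_e·A the pore (flow) area.
Plume center vt = 0.0342 × 13.4 = 0.45828 m, so the well at 5.54 m is 5.08172 m downgradient of the peak.
√(4πDt) = 6.817 m, giving peak height M/(n_e·A·√(4πDt)) = 14.4/(0.41 × 305 × 6.817) = 0.01689 kg/m³.
(x−vt)²/(4Dt) = (5.08172)²/(4 × 0.276 × 13.4) = 1.746; exp(−1.746) = 0.1745.
C = 0.01689 × 0.1745 = 0.00295 kg/m³.

0.00295 kg/m³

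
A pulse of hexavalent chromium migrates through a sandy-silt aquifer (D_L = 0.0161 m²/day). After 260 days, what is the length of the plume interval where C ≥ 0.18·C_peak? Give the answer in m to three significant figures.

10.7 m

The plume is Gaussian with σ = √(2Dt) = √(2 × 0.0161 × 260) = 2.893 m.
C/C_peak = exp(−Δx²/(2σ²)) = 0.18 ⇒ Δx = σ·√(−2 ln 0.18) = 2.893 × 1.852 = 5.358 m.
Width = 2Δx = 10.7 m.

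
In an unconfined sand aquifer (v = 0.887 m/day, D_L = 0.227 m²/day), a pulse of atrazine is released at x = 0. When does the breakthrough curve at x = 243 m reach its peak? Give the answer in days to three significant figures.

For the 1D instantaneous-source solution, setting ∂C/∂t = 0 at fixed x gives v²t² + 2Dt − x² = 0, so t = (√(D² + v²x²) − D)/v².
√(D² + v²x²) = √(0.227² + 0.887² × 243²) = 215.5; v² = 0.786769.
t = (215.5 − 0.227)/0.786769 = 274 days (vs. the pure-advection estimate x/v = 274 d).

274 days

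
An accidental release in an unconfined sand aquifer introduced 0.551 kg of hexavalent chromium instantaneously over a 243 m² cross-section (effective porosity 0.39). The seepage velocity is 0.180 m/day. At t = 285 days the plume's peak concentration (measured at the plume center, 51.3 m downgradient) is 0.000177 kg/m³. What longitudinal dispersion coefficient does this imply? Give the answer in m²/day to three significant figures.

0.301 m²/day

At the plume center C_max = M/(n_e·A·√(4πDt)), so D = M²/(4πt·(n_e·A·C_max)²).
n_e·A·C_max = 0.39 × 243 × 0.000177 = 0.01677 kg/m.
D = 0.551²/(4π × 285 × 0.01677²) = 0.301 m²/day.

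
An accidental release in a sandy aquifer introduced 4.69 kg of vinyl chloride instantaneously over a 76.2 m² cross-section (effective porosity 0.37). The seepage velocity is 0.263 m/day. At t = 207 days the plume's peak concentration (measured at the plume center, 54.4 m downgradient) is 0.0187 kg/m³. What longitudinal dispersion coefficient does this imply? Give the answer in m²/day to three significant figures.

0.0304 m²/day

At the plume center C_max = M/(n_e·A·√(4πDt)), so D = M²/(4πt·(n_e·A·C_max)²).
n_e·A·C_max = 0.37 × 76.2 × 0.0187 = 0.5272 kg/m.
D = 4.69²/(4π × 207 × 0.5272²) = 0.0304 m²/day.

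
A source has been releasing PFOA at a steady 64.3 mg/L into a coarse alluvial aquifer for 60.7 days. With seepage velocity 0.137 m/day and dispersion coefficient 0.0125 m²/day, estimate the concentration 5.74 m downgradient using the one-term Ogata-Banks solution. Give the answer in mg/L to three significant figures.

63.1 mg/L

For a continuous step input, C/C₀ ≈ ½·erfc((x−vt)/(2√(Dt))).
vt = 0.137 × 60.7 = 8.3159 m and 2√(Dt) = 2√(0.0125 × 60.7) = 1.742 m.
Argument (x−vt)/(2√(Dt)) = (5.74 − 8.3159)/1.742 = -1.479; ½·erfc(-1.479) = 0.9818.
C = 64.3 × 0.9818 = 63.1 mg/L.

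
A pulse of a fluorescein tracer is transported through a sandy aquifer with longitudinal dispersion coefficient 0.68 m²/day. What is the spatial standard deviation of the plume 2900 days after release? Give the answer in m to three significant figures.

62.8 m

Dispersive spreading gives a Gaussian with σ² = 2Dt; advection only shifts the center.
σ = √(2 × 0.68 × 2900) = 62.8 m.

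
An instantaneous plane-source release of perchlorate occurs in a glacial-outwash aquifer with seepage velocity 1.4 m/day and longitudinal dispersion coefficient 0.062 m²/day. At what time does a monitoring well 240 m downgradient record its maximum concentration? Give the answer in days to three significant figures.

For the 1D instantaneous-source solution, setting ∂C/∂t = 0 at fixed x gives v²t² + 2Dt − x² = 0, so t = (√(D² + v²x²) − D)/v².
√(D² + v²x²) = √(0.062² + 1.4² × 240²) = 336.0; v² = 1.96.
t = (336.0 − 0.062)/1.96 = 171 days (vs. the pure-advection estimate x/v = 171 d).

171 days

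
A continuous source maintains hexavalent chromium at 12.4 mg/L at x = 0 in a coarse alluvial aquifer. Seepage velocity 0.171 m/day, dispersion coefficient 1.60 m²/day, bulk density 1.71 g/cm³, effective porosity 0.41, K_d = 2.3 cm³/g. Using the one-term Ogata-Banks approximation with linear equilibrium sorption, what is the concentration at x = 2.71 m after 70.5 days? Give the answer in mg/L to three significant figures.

4.55 mg/L

Retardation factor R = 1 + ρ_b·K_d/n = 1 + 1.71 × 2.3/0.41 = 10.59.
Sorption retards both mechanisms: v_R = v/R = 0.01615 m/day, D_R = D/R = 0.1511 m²/day.
v_R·t = 0.01615 × 70.5 = 1.138575 m; 2√(D_R t) = 6.528 m; argument = (2.71 − 1.138575)/6.528 = 0.2407.
C = C₀ × ½·erfc(0.2407) = 12.4 × 0.3668 = 4.55 mg/L.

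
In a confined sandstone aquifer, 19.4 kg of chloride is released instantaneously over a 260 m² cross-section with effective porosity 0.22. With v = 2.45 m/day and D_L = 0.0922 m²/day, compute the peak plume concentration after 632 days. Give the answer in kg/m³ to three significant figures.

0.0125 kg/m³

The peak of an instantaneous 1D plume sits at x = vt; there the Gaussian factor is 1 and C_max = M/(n_e·A·√(4πDt)), where n_e·A is the pore area the mass is dissolved in.
√(4πDt) = √(4π × 0.0922 × 632) = 27.06 m, so C_max = 19.4/(0.22 × 260 × 27.06) = 0.0125 kg/m³.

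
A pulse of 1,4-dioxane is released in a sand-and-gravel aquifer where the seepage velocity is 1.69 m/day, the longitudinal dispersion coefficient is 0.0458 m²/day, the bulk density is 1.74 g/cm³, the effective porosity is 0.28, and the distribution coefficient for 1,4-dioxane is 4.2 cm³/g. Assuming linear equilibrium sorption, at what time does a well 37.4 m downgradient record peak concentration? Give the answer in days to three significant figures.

599 days

Retardation factor R = 1 + ρ_b·K_d/n = 1 + 1.74 × 4.2/0.28 = 27.10.
Sorption retards both mechanisms: v_R = v/R = 0.06236 m/day, D_R = D/R = 0.001690 m²/day.
Peak time from v_R²t² + 2D_R t − x² = 0: t = (√(D_R² + v_R²x²) − D_R)/v_R².
√(D_R² + v_R²x²) = √(0.001690² + 0.06236² × 37.4²) = 2.332; v_R² = 0.003889.
t = (2.332 − 0.001690)/0.003889 = 599 days.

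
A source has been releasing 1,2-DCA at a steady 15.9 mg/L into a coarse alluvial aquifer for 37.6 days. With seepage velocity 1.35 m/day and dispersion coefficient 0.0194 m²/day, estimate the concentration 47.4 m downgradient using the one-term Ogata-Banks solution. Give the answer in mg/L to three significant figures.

15.9 mg/L

For a continuous step input, C/C₀ ≈ ½·erfc((x−vt)/(2√(Dt))).
vt = 1.35 × 37.6 = 50.76 m and 2√(Dt) = 2√(0.0194 × 37.6) = 1.708 m.
Argument (x−vt)/(2√(Dt)) = (47.4 − 50.76)/1.708 = -1.967; ½·erfc(-1.967) = 0.9973.
C = 15.9 × 0.9973 = 15.9 mg/L.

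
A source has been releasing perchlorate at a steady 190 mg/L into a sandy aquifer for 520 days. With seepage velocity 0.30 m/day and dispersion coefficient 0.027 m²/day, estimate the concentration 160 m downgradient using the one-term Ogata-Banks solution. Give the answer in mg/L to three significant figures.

42.8 mg/L

For a continuous step input, C/C₀ ≈ ½·erfc((x−vt)/(2√(Dt))).
vt = 0.30 × 520 = 156 m and 2√(Dt) = 2√(0.027 × 520) = 7.494 m.
Argument (x−vt)/(2√(Dt)) = (160 − 156)/7.494 = 0.5338; ½·erfc(0.5338) = 0.2252.
C = 190 × 0.2252 = 42.8 mg/L.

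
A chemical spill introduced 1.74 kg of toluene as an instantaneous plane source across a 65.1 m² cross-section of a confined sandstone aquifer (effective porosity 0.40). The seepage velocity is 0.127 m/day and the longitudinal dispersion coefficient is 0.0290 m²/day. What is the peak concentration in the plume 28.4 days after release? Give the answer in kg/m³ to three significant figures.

The peak of an instantaneous 1D plume sits at x = vt; there the Gaussian factor is 1 and C_max = M/(n_e·A·√(4πDt)), where n_e·A is the pore area the mass is dissolved in.
√(4πDt) = √(4π × 0.0290 × 28.4) = 3.217 m, so C_max = 1.74/(0.40 × 65.1 × 3.217) = 0.0208 kg/m³.

0.0208 kg/m³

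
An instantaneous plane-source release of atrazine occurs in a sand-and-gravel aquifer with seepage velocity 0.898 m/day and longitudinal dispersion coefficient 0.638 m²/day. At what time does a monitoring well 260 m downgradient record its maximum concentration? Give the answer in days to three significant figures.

289 days

For the 1D instantaneous-source solution, setting ∂C/∂t = 0 at fixed x gives v²t² + 2Dt − x² = 0, so t = (√(D² + v²x²) − D)/v².
√(D² + v²x²) = √(0.638² + 0.898² × 260²) = 233.5; v² = 0.806404.
t = (233.5 − 0.638)/0.806404 = 289 days (vs. the pure-advection estimate x/v = 290 d).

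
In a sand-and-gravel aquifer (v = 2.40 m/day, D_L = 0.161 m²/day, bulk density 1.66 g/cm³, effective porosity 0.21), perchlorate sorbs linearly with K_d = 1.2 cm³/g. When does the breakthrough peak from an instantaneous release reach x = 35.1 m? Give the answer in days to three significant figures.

153 days

Retardation factor R = 1 + ρ_b·K_d/n = 1 + 1.66 × 1.2/0.21 = 10.49.
Sorption retards both mechanisms: v_R = v/R = 0.2288 m/day, D_R = D/R = 0.01535 m²/day.
Peak time from v_R²t² + 2D_R t − x² = 0: t = (√(D_R² + v_R²x²) − D_R)/v_R².
√(D_R² + v_R²x²) = √(0.01535² + 0.2288² × 35.1²) = 8.031; v_R² = 0.05235.
t = (8.031 − 0.01535)/0.05235 = 153 days.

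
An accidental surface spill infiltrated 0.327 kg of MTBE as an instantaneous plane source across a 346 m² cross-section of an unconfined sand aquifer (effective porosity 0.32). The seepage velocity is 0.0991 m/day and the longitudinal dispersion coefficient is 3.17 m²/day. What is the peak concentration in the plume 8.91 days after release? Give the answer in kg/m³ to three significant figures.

The peak of an instantaneous 1D plume sits at x = vt; there the Gaussian factor is 1 and C_max = M/(n_e·A·√(4πDt)), where n_e·A is the pore area the mass is dissolved in.
√(4πDt) = √(4π × 3.17 × 8.91) = 18.84 m, so C_max = 0.327/(0.32 × 346 × 18.84) = 0.000157 kg/m³.

0.000157 kg/m³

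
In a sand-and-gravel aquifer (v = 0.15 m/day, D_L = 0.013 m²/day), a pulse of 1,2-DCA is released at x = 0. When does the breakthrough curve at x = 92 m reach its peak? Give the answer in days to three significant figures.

For the 1D instantaneous-source solution, setting ∂C/∂t = 0 at fixed x gives v²t² + 2Dt − x² = 0, so t = (√(D² + v²x²) − D)/v².
√(D² + v²x²) = √(0.013² + 0.15² × 92²) = 13.80; v² = 0.0225.
t = (13.80 − 0.013)/0.0225 = 613 days (vs. the pure-advection estimate x/v = 613 d).

613 days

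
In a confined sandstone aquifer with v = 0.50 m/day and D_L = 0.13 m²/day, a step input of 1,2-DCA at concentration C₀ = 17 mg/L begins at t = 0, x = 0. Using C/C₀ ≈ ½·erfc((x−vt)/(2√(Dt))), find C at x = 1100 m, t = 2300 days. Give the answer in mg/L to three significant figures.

For a continuous step input, C/C₀ ≈ ½·erfc((x−vt)/(2√(Dt))).
vt = 0.50 × 2300 = 1150 m and 2√(Dt) = 2√(0.13 × 2300) = 34.58 m.
Argument (x−vt)/(2√(Dt)) = (1100 − 1150)/34.58 = -1.446; ½·erfc(-1.446) = 0.9796.
C = 17 × 0.9796 = 16.7 mg/L.

16.7 mg/L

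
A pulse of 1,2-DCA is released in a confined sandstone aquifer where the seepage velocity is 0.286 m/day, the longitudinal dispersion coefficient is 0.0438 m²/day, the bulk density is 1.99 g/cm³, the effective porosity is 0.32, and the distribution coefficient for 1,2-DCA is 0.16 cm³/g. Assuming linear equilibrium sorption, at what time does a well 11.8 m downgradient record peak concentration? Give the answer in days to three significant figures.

81.2 days

Retardation factor R = 1 + ρ_b·K_d/n = 1 + 1.99 × 0.16/0.32 = 1.995.
Sorption retards both mechanisms: v_R = v/R = 0.1434 m/day, D_R = D/R = 0.02195 m²/day.
Peak time from v_R²t² + 2D_R t − x² = 0: t = (√(D_R² + v_R²x²) − D_R)/v_R².
√(D_R² + v_R²x²) = √(0.02195² + 0.1434² × 11.8²) = 1.692; v_R² = 0.02056.
t = (1.692 − 0.02195)/0.02056 = 81.2 days.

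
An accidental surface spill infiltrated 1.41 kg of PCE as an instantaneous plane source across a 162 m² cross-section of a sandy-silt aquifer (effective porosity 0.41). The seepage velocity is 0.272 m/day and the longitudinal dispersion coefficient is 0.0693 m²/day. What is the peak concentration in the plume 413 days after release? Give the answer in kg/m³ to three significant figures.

The peak of an instantaneous 1D plume sits at x = vt; there the Gaussian factor is 1 and C_max = M/(n_e·A·√(4πDt)), where n_e·A is the pore area the mass is dissolved in.
√(4πDt) = √(4π × 0.0693 × 413) = 18.96 m, so C_max = 1.41/(0.41 × 162 × 18.96) = 0.00112 kg/m³.

0.00112 kg/m³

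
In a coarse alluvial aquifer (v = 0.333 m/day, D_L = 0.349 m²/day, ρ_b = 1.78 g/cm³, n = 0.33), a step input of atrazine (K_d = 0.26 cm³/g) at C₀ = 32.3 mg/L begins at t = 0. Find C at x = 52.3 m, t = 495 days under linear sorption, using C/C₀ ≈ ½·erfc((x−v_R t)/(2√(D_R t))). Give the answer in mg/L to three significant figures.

Retardation factor R = 1 + ρ_b·K_d/n = 1 + 1.78 × 0.26/0.33 = 2.402.
Sorption retards both mechanisms: v_R = v/R = 0.1386 m/day, D_R = D/R = 0.1453 m²/day.
v_R·t = 0.1386 × 495 = 68.607 m; 2√(D_R t) = 16.96 m; argument = (52.3 − 68.607)/16.96 = -0.9615.
C = C₀ × ½·erfc(-0.9615) = 32.3 × 0.9130 = 29.5 mg/L.

29.5 mg/L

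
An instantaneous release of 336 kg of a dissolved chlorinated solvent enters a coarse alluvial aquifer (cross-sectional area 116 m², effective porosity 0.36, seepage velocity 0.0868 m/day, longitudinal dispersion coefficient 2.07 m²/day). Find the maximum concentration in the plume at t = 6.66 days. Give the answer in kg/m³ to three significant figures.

The peak of an instantaneous 1D plume sits at x = vt; there the Gaussian factor is 1 and C_max = M/(n_e·A·√(4πDt)), where n_e·A is the pore area the mass is dissolved in.
√(4πDt) = √(4π × 2.07 × 6.66) = 13.16 m, so C_max = 336/(0.36 × 116 × 13.16) = 0.611 kg/m³.

0.611 kg/m³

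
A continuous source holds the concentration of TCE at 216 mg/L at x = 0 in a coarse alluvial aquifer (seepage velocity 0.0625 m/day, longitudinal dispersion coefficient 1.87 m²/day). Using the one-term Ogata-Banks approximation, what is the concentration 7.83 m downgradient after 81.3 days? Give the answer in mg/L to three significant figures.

94.5 mg/L

For a continuous step input, C/C₀ ≈ ½·erfc((x−vt)/(2√(Dt))).
vt = 0.0625 × 81.3 = 5.08125 m and 2√(Dt) = 2√(1.87 × 81.3) = 24.66 m.
Argument (x−vt)/(2√(Dt)) = (7.83 − 5.08125)/24.66 = 0.1115; ½·erfc(0.1115) = 0.4374.
C = 216 × 0.4374 = 94.5 mg/L.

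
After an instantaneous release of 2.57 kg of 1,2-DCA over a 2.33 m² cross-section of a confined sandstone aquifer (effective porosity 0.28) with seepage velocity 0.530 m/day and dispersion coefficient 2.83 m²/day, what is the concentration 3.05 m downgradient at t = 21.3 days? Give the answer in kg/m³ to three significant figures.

For an instantaneous plane source, C(x,t) = M/(n_e·A·√(4πDt)) · exp(−(x−vt)²/(4Dt)), with n_e·A the pore (flow) area.
Plume center vt = 0.530 × 21.3 = 11.289 m, so the well at 3.05 m is 8.239 m upgradient of the peak.
√(4πDt) = 27.52 m, giving peak height M/(n_e·A·√(4πDt)) = 2.57/(0.28 × 2.33 × 27.52) = 0.1431 kg/m³.
(x−vt)²/(4Dt) = (-8.239)²/(4 × 2.83 × 21.3) = 0.2815; exp(−0.2815) = 0.7547.
C = 0.1431 × 0.7547 = 0.108 kg/m³.

0.108 kg/m³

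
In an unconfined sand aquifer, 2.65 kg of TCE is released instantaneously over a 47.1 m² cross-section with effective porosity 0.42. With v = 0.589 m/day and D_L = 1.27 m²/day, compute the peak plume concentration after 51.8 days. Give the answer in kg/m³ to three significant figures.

The peak of an instantaneous 1D plume sits at x = vt; there the Gaussian factor is 1 and C_max = M/(n_e·A·√(4πDt)), where n_e·A is the pore area the mass is dissolved in.
√(4πDt) = √(4π × 1.27 × 51.8) = 28.75 m, so C_max = 2.65/(0.42 × 47.1 × 28.75) = 0.00466 kg/m³.

0.00466 kg/m³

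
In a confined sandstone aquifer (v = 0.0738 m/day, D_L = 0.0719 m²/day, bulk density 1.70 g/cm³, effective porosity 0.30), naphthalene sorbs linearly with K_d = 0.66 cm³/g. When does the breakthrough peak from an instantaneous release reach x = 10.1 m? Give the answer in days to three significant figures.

589 days

Retardation factor R = 1 + ρ_b·K_d/n = 1 + 1.70 × 0.66/0.30 = 4.740.
Sorption retards both mechanisms: v_R = v/R = 0.01557 m/day, D_R = D/R = 0.01517 m²/day.
Peak time from v_R²t² + 2D_R t − x² = 0: t = (√(D_R² + v_R²x²) − D_R)/v_R².
√(D_R² + v_R²x²) = √(0.01517² + 0.01557² × 10.1²) = 0.1580; v_R² = 0.0002424.
t = (0.1580 − 0.01517)/0.0002424 = 589 days.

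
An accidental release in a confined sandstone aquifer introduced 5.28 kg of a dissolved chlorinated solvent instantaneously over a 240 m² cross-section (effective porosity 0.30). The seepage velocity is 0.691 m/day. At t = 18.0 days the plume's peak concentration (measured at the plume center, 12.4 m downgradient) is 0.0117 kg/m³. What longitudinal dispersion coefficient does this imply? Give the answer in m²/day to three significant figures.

At the plume center C_max = M/(n_e·A·√(4πDt)), so D = M²/(4πt·(n_e·A·C_max)²).
n_e·A·C_max = 0.30 × 240 × 0.0117 = 0.8424 kg/m.
D = 5.28²/(4π × 18.0 × 0.8424²) = 0.174 m²/day.

0.174 m²/day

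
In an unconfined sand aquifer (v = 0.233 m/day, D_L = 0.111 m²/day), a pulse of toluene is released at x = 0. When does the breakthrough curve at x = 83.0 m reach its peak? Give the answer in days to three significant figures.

354 days

For the 1D instantaneous-source solution, setting ∂C/∂t = 0 at fixed x gives v²t² + 2Dt − x² = 0, so t = (√(D² + v²x²) − D)/v².
√(D² + v²x²) = √(0.111² + 0.233² × 83.0²) = 19.34; v² = 0.054289.
t = (19.34 − 0.111)/0.054289 = 354 days (vs. the pure-advection estimate x/v = 356 d).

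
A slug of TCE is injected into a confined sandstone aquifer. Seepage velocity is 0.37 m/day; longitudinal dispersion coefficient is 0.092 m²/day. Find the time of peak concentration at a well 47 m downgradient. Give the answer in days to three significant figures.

126 days

For the 1D instantaneous-source solution, setting ∂C/∂t = 0 at fixed x gives v²t² + 2Dt − x² = 0, so t = (√(D² + v²x²) − D)/v².
√(D² + v²x²) = √(0.092² + 0.37² × 47²) = 17.39; v² = 0.1369.
t = (17.39 − 0.092)/0.1369 = 126 days (vs. the pure-advection estimate x/v = 127 d).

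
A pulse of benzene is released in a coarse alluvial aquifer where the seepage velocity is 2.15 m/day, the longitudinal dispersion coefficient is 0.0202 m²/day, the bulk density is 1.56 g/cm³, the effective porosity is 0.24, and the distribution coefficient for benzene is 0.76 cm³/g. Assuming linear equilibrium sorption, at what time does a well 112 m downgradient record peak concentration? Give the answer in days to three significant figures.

309 days

Retardation factor R = 1 + ρ_b·K_d/n = 1 + 1.56 × 0.76/0.24 = 5.940.
Sorption retards both mechanisms: v_R = v/R = 0.3620 m/day, D_R = D/R = 0.003401 m²/day.
Peak time from v_R²t² + 2D_R t − x² = 0: t = (√(D_R² + v_R²x²) − D_R)/v_R².
√(D_R² + v_R²x²) = √(0.003401² + 0.3620² × 112²) = 40.54; v_R² = 0.1310.
t = (40.54 − 0.003401)/0.1310 = 309 days.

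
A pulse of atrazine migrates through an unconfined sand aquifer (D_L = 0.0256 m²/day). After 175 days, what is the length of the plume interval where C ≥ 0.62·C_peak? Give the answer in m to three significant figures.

The plume is Gaussian with σ = √(2Dt) = √(2 × 0.0256 × 175) = 2.993 m.
C/C_peak = exp(−Δx²/(2σ²)) = 0.62 ⇒ Δx = σ·√(−2 ln 0.62) = 2.993 × 0.9778 = 2.927 m.
Width = 2Δx = 5.85 m.

5.85 m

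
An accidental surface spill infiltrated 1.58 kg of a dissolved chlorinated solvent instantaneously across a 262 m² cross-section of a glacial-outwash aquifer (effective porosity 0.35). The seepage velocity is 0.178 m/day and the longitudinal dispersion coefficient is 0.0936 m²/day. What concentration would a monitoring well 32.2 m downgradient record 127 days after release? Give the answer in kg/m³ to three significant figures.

0.000203 kg/m³

For an instantaneous plane source, C(x,t) = M/(n_e·A·√(4πDt)) · exp(−(x−vt)²/(4Dt)), with n_e·A the pore (flow) area.
Plume center vt = 0.178 × 127 = 22.606 m, so the well at 32.2 m is 9.594 m downgradient of the peak.
√(4πDt) = 12.22 m, giving peak height M/(n_e·A·√(4πDt)) = 1.58/(0.35 × 262 × 12.22) = 0.001410 kg/m³.
(x−vt)²/(4Dt) = (9.594)²/(4 × 0.0936 × 127) = 1.936; exp(−1.936) = 0.1443.
C = 0.001410 × 0.1443 = 0.000203 kg/m³.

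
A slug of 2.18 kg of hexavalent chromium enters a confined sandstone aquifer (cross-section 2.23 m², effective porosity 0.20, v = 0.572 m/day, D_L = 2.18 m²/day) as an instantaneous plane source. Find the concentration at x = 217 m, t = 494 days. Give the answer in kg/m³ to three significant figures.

0.0155 kg/m³

For an instantaneous plane source, C(x,t) = M/(n_e·A·√(4πDt)) · exp(−(x−vt)²/(4Dt)), with n_e·A the pore (flow) area.
Plume center vt = 0.572 × 494 = 282.568 m, so the well at 217 m is 65.568 m upgradient of the peak.
√(4πDt) = 116.3 m, giving peak height M/(n_e·A·√(4πDt)) = 2.18/(0.20 × 2.23 × 116.3) = 0.04203 kg/m³.
(x−vt)²/(4Dt) = (-65.568)²/(4 × 2.18 × 494) = 0.9980; exp(−0.9980) = 0.3686.
C = 0.04203 × 0.3686 = 0.0155 kg/m³.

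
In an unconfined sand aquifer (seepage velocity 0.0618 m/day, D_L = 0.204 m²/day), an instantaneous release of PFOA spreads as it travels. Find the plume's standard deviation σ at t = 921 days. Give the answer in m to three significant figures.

Dispersive spreading gives a Gaussian with σ² = 2Dt; advection only shifts the center.
σ = √(2 × 0.204 × 921) = 19.4 m.

19.4 m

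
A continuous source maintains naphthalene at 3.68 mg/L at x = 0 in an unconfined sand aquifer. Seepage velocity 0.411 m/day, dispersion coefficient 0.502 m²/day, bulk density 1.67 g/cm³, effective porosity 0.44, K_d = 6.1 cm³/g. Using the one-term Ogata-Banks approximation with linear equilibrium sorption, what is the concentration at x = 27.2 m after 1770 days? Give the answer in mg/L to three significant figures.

2.33 mg/L

Retardation factor R = 1 + ρ_b·K_d/n = 1 + 1.67 × 6.1/0.44 = 24.15.
Sorption retards both mechanisms: v_R = v/R = 0.01702 m/day, D_R = D/R = 0.02079 m²/day.
v_R·t = 0.01702 × 1770 = 30.1254 m; 2√(D_R t) = 12.13 m; argument = (27.2 − 30.1254)/12.13 = -0.2412.
C = C₀ × ½·erfc(-0.2412) = 3.68 × 0.6335 = 2.33 mg/L.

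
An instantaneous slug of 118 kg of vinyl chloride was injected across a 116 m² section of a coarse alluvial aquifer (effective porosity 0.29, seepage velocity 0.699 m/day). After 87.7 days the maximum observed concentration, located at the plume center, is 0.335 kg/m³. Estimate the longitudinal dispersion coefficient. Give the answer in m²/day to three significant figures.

0.0995 m²/day

At the plume center C_max = M/(n_e·A·√(4πDt)), so D = M²/(4πt·(n_e·A·C_max)²).
n_e·A·C_max = 0.29 × 116 × 0.335 = 11.27 kg/m.
D = 118²/(4π × 87.7 × 11.27²) = 0.0995 m²/day.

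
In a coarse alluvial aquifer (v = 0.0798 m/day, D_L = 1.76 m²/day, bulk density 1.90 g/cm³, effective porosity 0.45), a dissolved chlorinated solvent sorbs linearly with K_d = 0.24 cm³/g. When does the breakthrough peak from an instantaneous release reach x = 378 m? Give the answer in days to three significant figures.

Retardation factor R = 1 + ρ_b·K_d/n = 1 + 1.90 × 0.24/0.45 = 2.013.
Sorption retards both mechanisms: v_R = v/R = 0.03964 m/day, D_R = D/R = 0.8743 m²/day.
Peak time from v_R²t² + 2D_R t − x² = 0: t = (√(D_R² + v_R²x²) − D_R)/v_R².
√(D_R² + v_R²x²) = √(0.8743² + 0.03964² × 378²) = 15.01; v_R² = 0.001571.
t = (15.01 − 0.8743)/0.001571 = 9000 days.

9000 days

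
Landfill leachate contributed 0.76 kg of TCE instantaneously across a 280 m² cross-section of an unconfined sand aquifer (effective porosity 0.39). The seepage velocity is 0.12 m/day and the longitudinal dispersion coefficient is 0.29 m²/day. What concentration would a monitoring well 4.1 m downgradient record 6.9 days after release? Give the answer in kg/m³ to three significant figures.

For an instantaneous plane source, C(x,t) = M/(n_e·A·√(4πDt)) · exp(−(x−vt)²/(4Dt)), with n_e·A the pore (flow) area.
Plume center vt = 0.12 × 6.9 = 0.828 m, so the well at 4.1 m is 3.272 m downgradient of the peak.
√(4πDt) = 5.015 m, giving peak height M/(n_e·A·√(4πDt)) = 0.76/(0.39 × 280 × 5.015) = 0.001388 kg/m³.
(x−vt)²/(4Dt) = (3.272)²/(4 × 0.29 × 6.9) = 1.338; exp(−1.338) = 0.2624.
C = 0.001388 × 0.2624 = 0.000364 kg/m³.

0.000364 kg/m³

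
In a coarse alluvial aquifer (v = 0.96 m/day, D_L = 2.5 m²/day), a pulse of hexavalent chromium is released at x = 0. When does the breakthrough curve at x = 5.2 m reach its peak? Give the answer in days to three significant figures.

For the 1D instantaneous-source solution, setting ∂C/∂t = 0 at fixed x gives v²t² + 2Dt − x² = 0, so t = (√(D² + v²x²) − D)/v².
√(D² + v²x²) = √(2.5² + 0.96² × 5.2²) = 5.583; v² = 0.9216.
t = (5.583 − 2.5)/0.9216 = 3.35 days (vs. the pure-advection estimate x/v = 5.42 d).

3.35 days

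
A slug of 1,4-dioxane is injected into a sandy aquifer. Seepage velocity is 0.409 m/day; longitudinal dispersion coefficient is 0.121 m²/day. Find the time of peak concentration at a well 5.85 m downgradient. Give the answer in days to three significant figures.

For the 1D instantaneous-source solution, setting ∂C/∂t = 0 at fixed x gives v²t² + 2Dt − x² = 0, so t = (√(D² + v²x²) − D)/v².
√(D² + v²x²) = √(0.121² + 0.409² × 5.85²) = 2.396; v² = 0.167281.
t = (2.396 − 0.121)/0.167281 = 13.6 days (vs. the pure-advection estimate x/v = 14.3 d).

13.6 days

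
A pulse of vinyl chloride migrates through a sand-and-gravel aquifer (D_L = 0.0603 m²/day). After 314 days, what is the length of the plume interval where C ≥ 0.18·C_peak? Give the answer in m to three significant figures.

22.8 m

The plume is Gaussian with σ = √(2Dt) = √(2 × 0.0603 × 314) = 6.154 m.
C/C_peak = exp(−Δx²/(2σ²)) = 0.18 ⇒ Δx = σ·√(−2 ln 0.18) = 6.154 × 1.852 = 11.40 m.
Width = 2Δx = 22.8 m.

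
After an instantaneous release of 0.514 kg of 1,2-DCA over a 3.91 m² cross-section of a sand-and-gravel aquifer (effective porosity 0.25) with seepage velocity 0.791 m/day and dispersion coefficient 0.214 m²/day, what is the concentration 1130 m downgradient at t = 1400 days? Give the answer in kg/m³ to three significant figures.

0.00560 kg/m³

For an instantaneous plane source, C(x,t) = M/(n_e·A·√(4πDt)) · exp(−(x−vt)²/(4Dt)), with n_e·A the pore (flow) area.
Plume center vt = 0.791 × 1400 = 1107.4 m, so the well at 1130 m is 22.6 m downgradient of the peak.
√(4πDt) = 61.36 m, giving peak height M/(n_e·A·√(4πDt)) = 0.514/(0.25 × 3.91 × 61.36) = 0.008570 kg/m³.
(x−vt)²/(4Dt) = (22.6)²/(4 × 0.214 × 1400) = 0.4262; exp(−0.4262) = 0.6530.
C = 0.008570 × 0.6530 = 0.00560 kg/m³.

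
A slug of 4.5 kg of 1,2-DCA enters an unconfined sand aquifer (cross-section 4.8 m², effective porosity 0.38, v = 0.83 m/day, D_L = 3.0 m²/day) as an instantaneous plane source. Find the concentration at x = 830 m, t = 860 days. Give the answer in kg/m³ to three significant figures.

0.00370 kg/m³

For an instantaneous plane source, C(x,t) = M/(n_e·A·√(4πDt)) · exp(−(x−vt)²/(4Dt)), with n_e·A the pore (flow) area.
Plume center vt = 0.83 × 860 = 713.8 m, so the well at 830 m is 116.2 m downgradient of the peak.
√(4πDt) = 180.1 m, giving peak height M/(n_e·A·√(4πDt)) = 4.5/(0.38 × 4.8 × 180.1) = 0.01370 kg/m³.
(x−vt)²/(4Dt) = (116.2)²/(4 × 3.0 × 860) = 1.308; exp(−1.308) = 0.2704.
C = 0.01370 × 0.2704 = 0.00370 kg/m³.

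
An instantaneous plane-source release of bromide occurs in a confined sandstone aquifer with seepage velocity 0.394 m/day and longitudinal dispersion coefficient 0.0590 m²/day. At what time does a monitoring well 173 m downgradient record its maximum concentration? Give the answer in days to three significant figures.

439 days

For the 1D instantaneous-source solution, setting ∂C/∂t = 0 at fixed x gives v²t² + 2Dt − x² = 0, so t = (√(D² + v²x²) − D)/v².
√(D² + v²x²) = √(0.0590² + 0.394² × 173²) = 68.16; v² = 0.155236.
t = (68.16 − 0.0590)/0.155236 = 439 days (vs. the pure-advection estimate x/v = 439 d).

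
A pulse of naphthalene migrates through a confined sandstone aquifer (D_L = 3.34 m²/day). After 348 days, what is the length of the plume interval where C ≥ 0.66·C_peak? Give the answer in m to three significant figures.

87.9 m

The plume is Gaussian with σ = √(2Dt) = √(2 × 3.34 × 348) = 48.21 m.
C/C_peak = exp(−Δx²/(2σ²)) = 0.66 ⇒ Δx = σ·√(−2 ln 0.66) = 48.21 × 0.9116 = 43.95 m.
Width = 2Δx = 87.9 m.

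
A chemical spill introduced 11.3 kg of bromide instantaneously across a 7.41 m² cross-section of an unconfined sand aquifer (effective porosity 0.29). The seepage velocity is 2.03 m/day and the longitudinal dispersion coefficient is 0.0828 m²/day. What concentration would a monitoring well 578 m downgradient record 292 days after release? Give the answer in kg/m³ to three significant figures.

For an instantaneous plane source, C(x,t) = M/(n_e·A·√(4πDt)) · exp(−(x−vt)²/(4Dt)), with n_e·A the pore (flow) area.
Plume center vt = 2.03 × 292 = 592.76 m, so the well at 578 m is 14.76 m upgradient of the peak.
√(4πDt) = 17.43 m, giving peak height M/(n_e·A·√(4πDt)) = 11.3/(0.29 × 7.41 × 17.43) = 0.3017 kg/m³.
(x−vt)²/(4Dt) = (-14.76)²/(4 × 0.0828 × 292) = 2.253; exp(−2.253) = 0.1051.
C = 0.3017 × 0.1051 = 0.0317 kg/m³.

0.0317 kg/m³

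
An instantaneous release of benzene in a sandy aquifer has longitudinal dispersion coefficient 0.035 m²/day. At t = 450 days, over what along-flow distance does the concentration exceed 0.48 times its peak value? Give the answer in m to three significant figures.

The plume is Gaussian with σ = √(2Dt) = √(2 × 0.035 × 450) = 5.612 m.
C/C_peak = exp(−Δx²/(2σ²)) = 0.48 ⇒ Δx = σ·√(−2 ln 0.48) = 5.612 × 1.212 = 6.802 m.
Width = 2Δx = 13.6 m.

13.6 m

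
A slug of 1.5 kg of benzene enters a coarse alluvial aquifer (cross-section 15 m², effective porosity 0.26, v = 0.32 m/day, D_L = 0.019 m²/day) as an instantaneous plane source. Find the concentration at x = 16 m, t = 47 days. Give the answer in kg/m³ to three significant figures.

For an instantaneous plane source, C(x,t) = M/(n_e·A·√(4πDt)) · exp(−(x−vt)²/(4Dt)), with n_e·A the pore (flow) area.
Plume center vt = 0.32 × 47 = 15.04 m, so the well at 16 m is 0.96 m downgradient of the peak.
√(4πDt) = 3.350 m, giving peak height M/(n_e·A·√(4πDt)) = 1.5/(0.26 × 15 × 3.350) = 0.1148 kg/m³.
(x−vt)²/(4Dt) = (0.96)²/(4 × 0.019 × 47) = 0.2580; exp(−0.2580) = 0.7726.
C = 0.1148 × 0.7726 = 0.0887 kg/m³.

0.0887 kg/m³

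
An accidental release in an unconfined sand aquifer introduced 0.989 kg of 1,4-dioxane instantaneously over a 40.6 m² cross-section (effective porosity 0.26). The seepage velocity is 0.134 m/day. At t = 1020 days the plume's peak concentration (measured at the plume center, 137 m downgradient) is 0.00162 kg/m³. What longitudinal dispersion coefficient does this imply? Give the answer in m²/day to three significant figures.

At the plume center C_max = M/(n_e·A·√(4πDt)), so D = M²/(4πt·(n_e·A·C_max)²).
n_e·A·C_max = 0.26 × 40.6 × 0.00162 = 0.01710 kg/m.
D = 0.989²/(4π × 1020 × 0.01710²) = 0.261 m²/day.

0.261 m²/day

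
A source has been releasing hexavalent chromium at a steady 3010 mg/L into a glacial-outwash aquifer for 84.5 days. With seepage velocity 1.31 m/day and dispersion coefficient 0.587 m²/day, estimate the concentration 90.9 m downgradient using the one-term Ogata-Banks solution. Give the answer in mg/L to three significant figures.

2940 mg/L

For a continuous step input, C/C₀ ≈ ½·erfc((x−vt)/(2√(Dt))).
vt = 1.31 × 84.5 = 110.695 m and 2√(Dt) = 2√(0.587 × 84.5) = 14.09 m.
Argument (x−vt)/(2√(Dt)) = (90.9 − 110.695)/14.09 = -1.405; ½·erfc(-1.405) = 0.9765.
C = 3010 × 0.9765 = 2940 mg/L.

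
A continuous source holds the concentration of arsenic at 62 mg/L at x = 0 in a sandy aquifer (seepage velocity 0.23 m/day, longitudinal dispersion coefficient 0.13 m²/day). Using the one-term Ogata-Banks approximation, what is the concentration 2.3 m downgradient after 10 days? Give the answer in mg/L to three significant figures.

For a continuous step input, C/C₀ ≈ ½·erfc((x−vt)/(2√(Dt))).
vt = 0.23 × 10 = 2.3 m and 2√(Dt) = 2√(0.13 × 10) = 2.280 m.
Argument (x−vt)/(2√(Dt)) = (2.3 − 2.3)/2.280 = 0; ½·erfc(0) = 0.5000.
C = 62 × 0.5000 = 31.0 mg/L.

31.0 mg/L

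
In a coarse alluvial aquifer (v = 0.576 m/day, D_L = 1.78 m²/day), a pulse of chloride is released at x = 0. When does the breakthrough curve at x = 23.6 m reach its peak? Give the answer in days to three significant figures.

36.0 days

For the 1D instantaneous-source solution, setting ∂C/∂t = 0 at fixed x gives v²t² + 2Dt − x² = 0, so t = (√(D² + v²x²) − D)/v².
√(D² + v²x²) = √(1.78² + 0.576² × 23.6²) = 13.71; v² = 0.331776.
t = (13.71 − 1.78)/0.331776 = 36.0 days (vs. the pure-advection estimate x/v = 41.0 d).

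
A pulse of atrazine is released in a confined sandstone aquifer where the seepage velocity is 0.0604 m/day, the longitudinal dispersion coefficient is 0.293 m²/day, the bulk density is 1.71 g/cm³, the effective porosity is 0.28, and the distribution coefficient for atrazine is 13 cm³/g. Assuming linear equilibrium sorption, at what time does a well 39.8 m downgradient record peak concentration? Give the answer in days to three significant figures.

Retardation factor R = 1 + ρ_b·K_d/n = 1 + 1.71 × 13/0.28 = 80.39.
Sorption retards both mechanisms: v_R = v/R = 0.0007513 m/day, D_R = D/R = 0.003645 m²/day.
Peak time from v_R²t² + 2D_R t − x² = 0: t = (√(D_R² + v_R²x²) − D_R)/v_R².
√(D_R² + v_R²x²) = √(0.003645² + 0.0007513² × 39.8²) = 0.03012; v_R² = 5.645e-07.
t = (0.03012 − 0.003645)/5.645e-07 = 46900 days.

46900 days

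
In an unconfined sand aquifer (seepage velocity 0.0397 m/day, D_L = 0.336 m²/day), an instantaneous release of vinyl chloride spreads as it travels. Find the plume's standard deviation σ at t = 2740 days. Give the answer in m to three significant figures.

42.9 m

Dispersive spreading gives a Gaussian with σ² = 2Dt; advection only shifts the center.
σ = √(2 × 0.336 × 2740) = 42.9 m.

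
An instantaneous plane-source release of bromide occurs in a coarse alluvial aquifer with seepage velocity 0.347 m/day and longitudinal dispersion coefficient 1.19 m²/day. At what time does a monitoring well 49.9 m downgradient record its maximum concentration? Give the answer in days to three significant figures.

For the 1D instantaneous-source solution, setting ∂C/∂t = 0 at fixed x gives v²t² + 2Dt − x² = 0, so t = (√(D² + v²x²) − D)/v².
√(D² + v²x²) = √(1.19² + 0.347² × 49.9²) = 17.36; v² = 0.120409.
t = (17.36 − 1.19)/0.120409 = 134 days (vs. the pure-advection estimate x/v = 144 d).

134 days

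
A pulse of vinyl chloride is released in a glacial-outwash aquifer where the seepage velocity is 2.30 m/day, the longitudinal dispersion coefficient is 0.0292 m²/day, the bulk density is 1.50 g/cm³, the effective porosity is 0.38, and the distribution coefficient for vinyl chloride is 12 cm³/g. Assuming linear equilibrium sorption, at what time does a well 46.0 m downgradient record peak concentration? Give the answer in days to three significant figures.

967 days

Retardation factor R = 1 + ρ_b·K_d/n = 1 + 1.50 × 12/0.38 = 48.37.
Sorption retards both mechanisms: v_R = v/R = 0.04755 m/day, D_R = D/R = 0.0006037 m²/day.
Peak time from v_R²t² + 2D_R t − x² = 0: t = (√(D_R² + v_R²x²) − D_R)/v_R².
√(D_R² + v_R²x²) = √(0.0006037² + 0.04755² × 46.0²) = 2.187; v_R² = 0.002261.
t = (2.187 − 0.0006037)/0.002261 = 967 days.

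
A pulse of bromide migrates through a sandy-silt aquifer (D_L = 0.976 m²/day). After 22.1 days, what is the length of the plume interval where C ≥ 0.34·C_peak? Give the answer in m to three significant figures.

The plume is Gaussian with σ = √(2Dt) = √(2 × 0.976 × 22.1) = 6.568 m.
C/C_peak = exp(−Δx²/(2σ²)) = 0.34 ⇒ Δx = σ·√(−2 ln 0.34) = 6.568 × 1.469 = 9.648 m.
Width = 2Δx = 19.3 m.

19.3 m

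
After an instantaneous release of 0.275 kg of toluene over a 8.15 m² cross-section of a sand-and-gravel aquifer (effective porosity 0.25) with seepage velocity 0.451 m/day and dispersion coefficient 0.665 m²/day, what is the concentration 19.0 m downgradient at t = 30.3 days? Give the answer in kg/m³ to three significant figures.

For an instantaneous plane source, C(x,t) = M/(n_e·A·√(4πDt)) · exp(−(x−vt)²/(4Dt)), with n_e·A the pore (flow) area.
Plume center vt = 0.451 × 30.3 = 13.6653 m, so the well at 19.0 m is 5.3347 m downgradient of the peak.
√(4πDt) = 15.91 m, giving peak height M/(n_e·A·√(4πDt)) = 0.275/(0.25 × 8.15 × 15.91) = 0.008483 kg/m³.
(x−vt)²/(4Dt) = (5.3347)²/(4 × 0.665 × 30.3) = 0.3531; exp(−0.3531) = 0.7025.
C = 0.008483 × 0.7025 = 0.00596 kg/m³.

0.00596 kg/m³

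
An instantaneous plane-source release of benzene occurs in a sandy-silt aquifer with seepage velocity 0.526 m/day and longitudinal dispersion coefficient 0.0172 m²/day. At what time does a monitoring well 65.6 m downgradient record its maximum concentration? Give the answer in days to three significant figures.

For the 1D instantaneous-source solution, setting ∂C/∂t = 0 at fixed x gives v²t² + 2Dt − x² = 0, so t = (√(D² + v²x²) − D)/v².
√(D² + v²x²) = √(0.0172² + 0.526² × 65.6²) = 34.51; v² = 0.276676.
t = (34.51 − 0.0172)/0.276676 = 125 days (vs. the pure-advection estimate x/v = 125 d).

125 days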